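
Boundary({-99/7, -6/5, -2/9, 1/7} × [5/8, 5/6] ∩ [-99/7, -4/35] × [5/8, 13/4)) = {-99/7, -6/5, -2/9} × [5/8, 5/6]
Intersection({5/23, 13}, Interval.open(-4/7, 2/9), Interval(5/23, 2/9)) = {5/23}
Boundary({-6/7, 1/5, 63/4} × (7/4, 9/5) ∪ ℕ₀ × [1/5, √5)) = (ℕ₀ × [1/5, √5]) ∪ ({-6/7, 1/5, 63/4} × [7/4, 9/5])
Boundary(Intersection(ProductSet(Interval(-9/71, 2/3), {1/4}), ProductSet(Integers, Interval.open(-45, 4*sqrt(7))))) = ProductSet(Range(0, 1, 1), {1/4})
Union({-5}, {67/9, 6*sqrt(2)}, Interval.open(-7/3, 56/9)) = Union({-5, 67/9, 6*sqrt(2)}, Interval.open(-7/3, 56/9))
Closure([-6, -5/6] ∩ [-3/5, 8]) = ∅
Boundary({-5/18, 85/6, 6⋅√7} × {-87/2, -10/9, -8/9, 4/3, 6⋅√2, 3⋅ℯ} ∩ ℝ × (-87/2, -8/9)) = {-5/18, 85/6, 6⋅√7} × {-10/9}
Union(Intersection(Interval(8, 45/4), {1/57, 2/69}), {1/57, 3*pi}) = {1/57, 3*pi}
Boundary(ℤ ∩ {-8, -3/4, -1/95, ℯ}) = {-8}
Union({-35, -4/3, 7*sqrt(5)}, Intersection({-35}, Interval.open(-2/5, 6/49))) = {-35, -4/3, 7*sqrt(5)}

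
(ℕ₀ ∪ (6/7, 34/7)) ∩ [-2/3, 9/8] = {0, 1} ∪ (6/7, 9/8]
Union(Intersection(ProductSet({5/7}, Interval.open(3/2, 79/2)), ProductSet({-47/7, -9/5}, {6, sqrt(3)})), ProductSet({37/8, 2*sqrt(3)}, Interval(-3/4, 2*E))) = ProductSet({37/8, 2*sqrt(3)}, Interval(-3/4, 2*E))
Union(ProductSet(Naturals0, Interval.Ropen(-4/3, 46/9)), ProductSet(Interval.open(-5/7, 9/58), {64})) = Union(ProductSet(Interval.open(-5/7, 9/58), {64}), ProductSet(Naturals0, Interval.Ropen(-4/3, 46/9)))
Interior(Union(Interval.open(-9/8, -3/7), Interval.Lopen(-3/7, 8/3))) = Union(Interval.open(-9/8, -3/7), Interval.open(-3/7, 8/3))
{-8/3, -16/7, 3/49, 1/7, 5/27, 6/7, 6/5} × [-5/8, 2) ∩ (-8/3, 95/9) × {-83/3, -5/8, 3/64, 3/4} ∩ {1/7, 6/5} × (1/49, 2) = {1/7, 6/5} × {3/64, 3/4}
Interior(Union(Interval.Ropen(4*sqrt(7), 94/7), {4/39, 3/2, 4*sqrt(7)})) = Interval.open(4*sqrt(7), 94/7)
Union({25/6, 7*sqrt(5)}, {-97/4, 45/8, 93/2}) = {-97/4, 25/6, 45/8, 93/2, 7*sqrt(5)}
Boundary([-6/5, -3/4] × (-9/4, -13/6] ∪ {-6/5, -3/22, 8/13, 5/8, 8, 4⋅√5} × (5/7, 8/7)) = ({-6/5, -3/4} × [-9/4, -13/6]) ∪ ([-6/5, -3/4] × {-9/4, -13/6}) ∪ ({-6/5, -3/22, 8/13, 5/8, 8, 4⋅√5} × [5/7, 8/7])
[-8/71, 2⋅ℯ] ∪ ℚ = ℚ ∪ [-8/71, 2⋅ℯ]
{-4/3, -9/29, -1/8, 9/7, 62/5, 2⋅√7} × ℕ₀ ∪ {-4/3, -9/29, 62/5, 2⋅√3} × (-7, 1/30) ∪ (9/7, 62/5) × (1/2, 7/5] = ((9/7, 62/5) × (1/2, 7/5]) ∪ ({-4/3, -9/29, -1/8, 9/7, 62/5, 2⋅√7} × ℕ₀) ∪ ({-4/3, -9/29, 62/5, 2⋅√3} × (-7, 1/30))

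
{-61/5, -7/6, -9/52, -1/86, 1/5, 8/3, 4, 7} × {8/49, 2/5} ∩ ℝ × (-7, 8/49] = {-61/5, -7/6, -9/52, -1/86, 1/5, 8/3, 4, 7} × {8/49}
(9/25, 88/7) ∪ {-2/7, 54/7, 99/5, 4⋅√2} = {-2/7, 99/5} ∪ (9/25, 88/7)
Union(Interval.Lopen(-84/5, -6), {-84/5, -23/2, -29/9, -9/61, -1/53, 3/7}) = Union({-29/9, -9/61, -1/53, 3/7}, Interval(-84/5, -6))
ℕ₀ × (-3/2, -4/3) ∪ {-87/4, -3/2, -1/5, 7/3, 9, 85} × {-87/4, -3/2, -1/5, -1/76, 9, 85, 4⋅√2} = (ℕ₀ × (-3/2, -4/3)) ∪ ({-87/4, -3/2, -1/5, 7/3, 9, 85} × {-87/4, -3/2, -1/5, -1/76, 9, 85, 4⋅√2})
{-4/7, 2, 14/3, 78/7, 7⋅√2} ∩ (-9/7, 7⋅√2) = {-4/7, 2, 14/3}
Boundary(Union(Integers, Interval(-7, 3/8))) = Union(Complement(Integers, Interval.open(-7, 3/8)), {3/8})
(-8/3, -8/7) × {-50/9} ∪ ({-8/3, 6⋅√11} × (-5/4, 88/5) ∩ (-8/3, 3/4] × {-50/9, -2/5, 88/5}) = (-8/3, -8/7) × {-50/9}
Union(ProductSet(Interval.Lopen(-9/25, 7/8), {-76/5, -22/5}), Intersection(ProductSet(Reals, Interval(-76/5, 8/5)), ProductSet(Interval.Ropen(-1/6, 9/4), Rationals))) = Union(ProductSet(Interval.Lopen(-9/25, 7/8), {-76/5, -22/5}), ProductSet(Interval.Ropen(-1/6, 9/4), Intersection(Interval(-76/5, 8/5), Rationals)))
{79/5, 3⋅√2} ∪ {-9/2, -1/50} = {-9/2, -1/50, 79/5, 3⋅√2}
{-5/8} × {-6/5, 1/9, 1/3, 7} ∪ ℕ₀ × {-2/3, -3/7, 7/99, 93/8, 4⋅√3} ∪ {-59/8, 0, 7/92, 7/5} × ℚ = ({-59/8, 0, 7/92, 7/5} × ℚ) ∪ ({-5/8} × {-6/5, 1/9, 1/3, 7}) ∪ (ℕ₀ × {-2/3, -3/7, 7/99, 93/8, 4⋅√3})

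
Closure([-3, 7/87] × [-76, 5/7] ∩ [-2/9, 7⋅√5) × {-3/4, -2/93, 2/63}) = [-2/9, 7/87] × {-3/4, -2/93, 2/63}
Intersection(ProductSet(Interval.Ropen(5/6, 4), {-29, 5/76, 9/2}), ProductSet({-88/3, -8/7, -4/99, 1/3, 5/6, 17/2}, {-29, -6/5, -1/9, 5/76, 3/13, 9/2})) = ProductSet({5/6}, {-29, 5/76, 9/2})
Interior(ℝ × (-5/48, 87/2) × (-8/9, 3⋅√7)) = ℝ × (-5/48, 87/2) × (-8/9, 3⋅√7)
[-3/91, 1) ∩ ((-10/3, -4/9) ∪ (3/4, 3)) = (3/4, 1)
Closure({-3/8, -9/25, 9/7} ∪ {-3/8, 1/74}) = {-3/8, -9/25, 1/74, 9/7}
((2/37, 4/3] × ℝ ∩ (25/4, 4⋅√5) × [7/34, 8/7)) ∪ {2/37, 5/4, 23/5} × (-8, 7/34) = {2/37, 5/4, 23/5} × (-8, 7/34)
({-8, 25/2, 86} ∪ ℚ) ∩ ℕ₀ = ℕ₀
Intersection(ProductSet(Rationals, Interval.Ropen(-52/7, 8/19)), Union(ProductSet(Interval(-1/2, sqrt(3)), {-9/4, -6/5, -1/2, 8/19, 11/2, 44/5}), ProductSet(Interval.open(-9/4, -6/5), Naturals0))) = Union(ProductSet(Intersection(Interval.open(-9/4, -6/5), Rationals), Range(0, 1, 1)), ProductSet(Intersection(Interval(-1/2, sqrt(3)), Rationals), {-9/4, -6/5, -1/2}))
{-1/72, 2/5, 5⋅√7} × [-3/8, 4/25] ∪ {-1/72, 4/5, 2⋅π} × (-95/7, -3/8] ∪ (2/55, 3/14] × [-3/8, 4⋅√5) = ({-1/72, 4/5, 2⋅π} × (-95/7, -3/8]) ∪ ({-1/72, 2/5, 5⋅√7} × [-3/8, 4/25]) ∪ ((2/55, 3/14] × [-3/8, 4⋅√5))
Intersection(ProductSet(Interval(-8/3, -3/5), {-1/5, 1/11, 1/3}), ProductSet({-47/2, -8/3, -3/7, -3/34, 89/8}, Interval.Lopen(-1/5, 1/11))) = ProductSet({-8/3}, {1/11})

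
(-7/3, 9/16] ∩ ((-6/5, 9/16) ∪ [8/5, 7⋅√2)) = (-6/5, 9/16)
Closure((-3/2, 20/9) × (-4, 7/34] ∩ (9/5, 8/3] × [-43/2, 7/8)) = ({9/5, 20/9} × [-4, 7/34]) ∪ ([9/5, 20/9] × {-4, 7/34}) ∪ ((9/5, 20/9) × (-4, 7/34])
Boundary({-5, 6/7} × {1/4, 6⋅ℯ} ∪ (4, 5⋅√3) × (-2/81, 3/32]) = ({-5, 6/7} × {1/4, 6⋅ℯ}) ∪ ({4, 5⋅√3} × [-2/81, 3/32]) ∪ ([4, 5⋅√3] × {-2/81, 3/32})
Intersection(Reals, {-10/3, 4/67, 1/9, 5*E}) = {-10/3, 4/67, 1/9, 5*E}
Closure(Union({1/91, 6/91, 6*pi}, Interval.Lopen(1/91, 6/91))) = Union({6*pi}, Interval(1/91, 6/91))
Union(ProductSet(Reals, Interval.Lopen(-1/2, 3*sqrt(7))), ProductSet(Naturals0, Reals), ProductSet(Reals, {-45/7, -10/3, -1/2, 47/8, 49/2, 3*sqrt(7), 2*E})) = Union(ProductSet(Naturals0, Reals), ProductSet(Reals, Union({-45/7, -10/3, 49/2}, Interval(-1/2, 3*sqrt(7)))))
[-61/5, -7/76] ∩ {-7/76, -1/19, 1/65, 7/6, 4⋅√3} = {-7/76}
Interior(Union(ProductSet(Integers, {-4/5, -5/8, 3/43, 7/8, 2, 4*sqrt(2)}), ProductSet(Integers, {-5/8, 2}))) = EmptySet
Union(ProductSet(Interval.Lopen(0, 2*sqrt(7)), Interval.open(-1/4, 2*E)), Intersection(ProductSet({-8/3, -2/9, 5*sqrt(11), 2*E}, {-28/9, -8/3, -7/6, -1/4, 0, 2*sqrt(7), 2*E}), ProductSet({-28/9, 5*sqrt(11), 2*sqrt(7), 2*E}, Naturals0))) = Union(ProductSet({5*sqrt(11), 2*E}, {0}), ProductSet(Interval.Lopen(0, 2*sqrt(7)), Interval.open(-1/4, 2*E)))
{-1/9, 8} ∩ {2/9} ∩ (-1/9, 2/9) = ∅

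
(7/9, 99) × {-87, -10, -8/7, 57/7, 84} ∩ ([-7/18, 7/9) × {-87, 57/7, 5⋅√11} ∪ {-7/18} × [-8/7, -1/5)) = ∅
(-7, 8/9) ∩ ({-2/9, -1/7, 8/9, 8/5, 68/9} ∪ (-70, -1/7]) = (-7, -1/7]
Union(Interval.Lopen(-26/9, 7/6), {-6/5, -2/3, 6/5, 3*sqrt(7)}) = Union({6/5, 3*sqrt(7)}, Interval.Lopen(-26/9, 7/6))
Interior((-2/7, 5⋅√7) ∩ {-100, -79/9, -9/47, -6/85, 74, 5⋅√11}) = ∅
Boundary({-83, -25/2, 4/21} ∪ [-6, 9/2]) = {-83, -25/2, -6, 9/2}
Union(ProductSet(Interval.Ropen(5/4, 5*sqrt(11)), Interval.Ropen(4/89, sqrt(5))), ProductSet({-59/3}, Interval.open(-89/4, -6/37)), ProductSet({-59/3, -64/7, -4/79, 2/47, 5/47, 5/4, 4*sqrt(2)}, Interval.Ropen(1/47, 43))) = Union(ProductSet({-59/3}, Interval.open(-89/4, -6/37)), ProductSet({-59/3, -64/7, -4/79, 2/47, 5/47, 5/4, 4*sqrt(2)}, Interval.Ropen(1/47, 43)), ProductSet(Interval.Ropen(5/4, 5*sqrt(11)), Interval.Ropen(4/89, sqrt(5))))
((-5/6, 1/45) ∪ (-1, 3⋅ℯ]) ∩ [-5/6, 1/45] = [-5/6, 1/45]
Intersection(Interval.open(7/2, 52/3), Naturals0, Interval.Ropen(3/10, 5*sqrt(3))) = Range(4, 9, 1)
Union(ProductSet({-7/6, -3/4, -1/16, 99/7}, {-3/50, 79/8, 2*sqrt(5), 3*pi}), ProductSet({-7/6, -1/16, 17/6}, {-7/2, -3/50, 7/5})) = Union(ProductSet({-7/6, -1/16, 17/6}, {-7/2, -3/50, 7/5}), ProductSet({-7/6, -3/4, -1/16, 99/7}, {-3/50, 79/8, 2*sqrt(5), 3*pi}))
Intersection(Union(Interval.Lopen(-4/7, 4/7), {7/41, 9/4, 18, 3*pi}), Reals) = Union({9/4, 18, 3*pi}, Interval.Lopen(-4/7, 4/7))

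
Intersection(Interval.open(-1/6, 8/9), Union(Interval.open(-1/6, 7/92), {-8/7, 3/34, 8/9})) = Union({3/34}, Interval.open(-1/6, 7/92))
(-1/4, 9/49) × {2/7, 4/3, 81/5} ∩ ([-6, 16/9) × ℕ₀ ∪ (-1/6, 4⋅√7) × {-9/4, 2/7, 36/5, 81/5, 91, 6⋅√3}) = (-1/6, 9/49) × {2/7, 81/5}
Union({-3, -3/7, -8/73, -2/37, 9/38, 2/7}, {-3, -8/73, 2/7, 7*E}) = {-3, -3/7, -8/73, -2/37, 9/38, 2/7, 7*E}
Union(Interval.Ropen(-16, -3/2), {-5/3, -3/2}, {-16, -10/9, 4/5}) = Union({-10/9, 4/5}, Interval(-16, -3/2))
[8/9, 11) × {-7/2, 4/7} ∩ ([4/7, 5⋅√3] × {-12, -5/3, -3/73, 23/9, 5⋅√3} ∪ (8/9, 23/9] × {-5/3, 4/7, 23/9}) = (8/9, 23/9] × {4/7}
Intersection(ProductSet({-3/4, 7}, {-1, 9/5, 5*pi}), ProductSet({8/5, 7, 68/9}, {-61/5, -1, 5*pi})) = ProductSet({7}, {-1, 5*pi})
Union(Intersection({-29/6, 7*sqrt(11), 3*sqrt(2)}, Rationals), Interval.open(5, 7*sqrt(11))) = Union({-29/6}, Interval.open(5, 7*sqrt(11)))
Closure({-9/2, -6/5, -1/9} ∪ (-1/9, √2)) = {-9/2, -6/5} ∪ [-1/9, √2]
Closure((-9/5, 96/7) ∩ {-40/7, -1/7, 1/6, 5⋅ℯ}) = {-1/7, 1/6, 5⋅ℯ}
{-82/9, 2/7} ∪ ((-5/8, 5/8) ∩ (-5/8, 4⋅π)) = {-82/9} ∪ (-5/8, 5/8)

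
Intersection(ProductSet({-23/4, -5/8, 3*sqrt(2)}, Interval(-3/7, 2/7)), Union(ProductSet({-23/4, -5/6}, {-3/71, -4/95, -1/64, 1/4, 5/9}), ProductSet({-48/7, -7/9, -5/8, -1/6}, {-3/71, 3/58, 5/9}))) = Union(ProductSet({-23/4}, {-3/71, -4/95, -1/64, 1/4}), ProductSet({-5/8}, {-3/71, 3/58}))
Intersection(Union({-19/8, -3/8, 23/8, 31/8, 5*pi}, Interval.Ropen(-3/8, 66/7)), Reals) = Union({-19/8, 5*pi}, Interval.Ropen(-3/8, 66/7))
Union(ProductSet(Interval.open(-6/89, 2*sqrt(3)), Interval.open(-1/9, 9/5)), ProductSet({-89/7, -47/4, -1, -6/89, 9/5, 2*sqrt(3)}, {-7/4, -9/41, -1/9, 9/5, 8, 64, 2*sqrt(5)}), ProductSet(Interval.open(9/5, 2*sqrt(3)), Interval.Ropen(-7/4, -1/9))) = Union(ProductSet({-89/7, -47/4, -1, -6/89, 9/5, 2*sqrt(3)}, {-7/4, -9/41, -1/9, 9/5, 8, 64, 2*sqrt(5)}), ProductSet(Interval.open(-6/89, 2*sqrt(3)), Interval.open(-1/9, 9/5)), ProductSet(Interval.open(9/5, 2*sqrt(3)), Interval.Ropen(-7/4, -1/9)))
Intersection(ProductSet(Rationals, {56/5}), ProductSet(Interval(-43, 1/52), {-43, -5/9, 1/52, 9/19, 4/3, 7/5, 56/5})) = ProductSet(Intersection(Interval(-43, 1/52), Rationals), {56/5})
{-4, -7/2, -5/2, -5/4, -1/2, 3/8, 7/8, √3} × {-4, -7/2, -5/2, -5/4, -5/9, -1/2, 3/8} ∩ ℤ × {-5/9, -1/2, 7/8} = {-4} × {-5/9, -1/2}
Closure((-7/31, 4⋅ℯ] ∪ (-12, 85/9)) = [-12, 4⋅ℯ]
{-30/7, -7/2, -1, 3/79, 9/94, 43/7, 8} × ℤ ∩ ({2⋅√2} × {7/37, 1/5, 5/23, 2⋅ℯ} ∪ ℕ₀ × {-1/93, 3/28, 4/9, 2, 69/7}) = {8} × {2}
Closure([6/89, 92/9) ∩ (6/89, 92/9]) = [6/89, 92/9]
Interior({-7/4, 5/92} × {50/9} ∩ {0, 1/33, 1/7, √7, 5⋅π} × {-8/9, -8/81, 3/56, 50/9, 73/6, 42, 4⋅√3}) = ∅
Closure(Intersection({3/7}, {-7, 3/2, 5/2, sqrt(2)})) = EmptySet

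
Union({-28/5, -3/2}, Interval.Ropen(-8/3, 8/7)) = Union({-28/5}, Interval.Ropen(-8/3, 8/7))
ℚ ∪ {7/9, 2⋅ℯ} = ℚ ∪ {2⋅ℯ}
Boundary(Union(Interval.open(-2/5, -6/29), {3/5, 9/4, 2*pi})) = {-2/5, -6/29, 3/5, 9/4, 2*pi}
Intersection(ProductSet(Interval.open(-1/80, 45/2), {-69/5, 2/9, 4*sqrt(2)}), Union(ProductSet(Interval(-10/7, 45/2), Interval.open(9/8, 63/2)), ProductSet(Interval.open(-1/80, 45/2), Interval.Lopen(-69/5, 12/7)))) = ProductSet(Interval.open(-1/80, 45/2), {2/9, 4*sqrt(2)})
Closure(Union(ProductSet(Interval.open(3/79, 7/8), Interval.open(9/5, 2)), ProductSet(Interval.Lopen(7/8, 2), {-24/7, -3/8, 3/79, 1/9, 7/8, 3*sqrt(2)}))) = Union(ProductSet({3/79, 7/8}, Interval(9/5, 2)), ProductSet(Interval(3/79, 7/8), {9/5, 2}), ProductSet(Interval.open(3/79, 7/8), Interval.open(9/5, 2)), ProductSet(Interval(7/8, 2), {-24/7, -3/8, 3/79, 1/9, 7/8, 3*sqrt(2)}))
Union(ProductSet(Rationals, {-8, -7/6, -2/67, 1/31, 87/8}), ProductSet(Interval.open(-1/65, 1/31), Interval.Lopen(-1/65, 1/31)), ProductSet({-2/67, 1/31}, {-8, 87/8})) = Union(ProductSet(Interval.open(-1/65, 1/31), Interval.Lopen(-1/65, 1/31)), ProductSet(Rationals, {-8, -7/6, -2/67, 1/31, 87/8}))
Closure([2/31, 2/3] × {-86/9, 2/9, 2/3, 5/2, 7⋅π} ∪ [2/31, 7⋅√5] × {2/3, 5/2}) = ([2/31, 7⋅√5] × {2/3, 5/2}) ∪ ([2/31, 2/3] × {-86/9, 2/9, 2/3, 5/2, 7⋅π})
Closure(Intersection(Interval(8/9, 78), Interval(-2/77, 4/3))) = Interval(8/9, 4/3)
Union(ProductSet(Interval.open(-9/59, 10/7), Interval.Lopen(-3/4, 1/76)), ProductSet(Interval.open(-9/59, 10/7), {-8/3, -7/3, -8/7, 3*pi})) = ProductSet(Interval.open(-9/59, 10/7), Union({-8/3, -7/3, -8/7, 3*pi}, Interval.Lopen(-3/4, 1/76)))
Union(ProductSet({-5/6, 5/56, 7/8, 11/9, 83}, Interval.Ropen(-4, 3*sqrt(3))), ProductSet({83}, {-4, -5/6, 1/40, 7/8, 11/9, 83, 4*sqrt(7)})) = Union(ProductSet({83}, {-4, -5/6, 1/40, 7/8, 11/9, 83, 4*sqrt(7)}), ProductSet({-5/6, 5/56, 7/8, 11/9, 83}, Interval.Ropen(-4, 3*sqrt(3))))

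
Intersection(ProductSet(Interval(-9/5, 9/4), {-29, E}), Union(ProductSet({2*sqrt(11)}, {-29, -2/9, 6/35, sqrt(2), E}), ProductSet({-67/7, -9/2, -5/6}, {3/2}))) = EmptySet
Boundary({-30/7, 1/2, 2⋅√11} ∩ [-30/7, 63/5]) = {-30/7, 1/2, 2⋅√11}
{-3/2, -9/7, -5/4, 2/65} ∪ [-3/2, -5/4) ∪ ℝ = (-∞, ∞)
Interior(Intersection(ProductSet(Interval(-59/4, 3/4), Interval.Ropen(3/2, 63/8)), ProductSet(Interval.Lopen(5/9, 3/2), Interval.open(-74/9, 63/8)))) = ProductSet(Interval.open(5/9, 3/4), Interval.open(3/2, 63/8))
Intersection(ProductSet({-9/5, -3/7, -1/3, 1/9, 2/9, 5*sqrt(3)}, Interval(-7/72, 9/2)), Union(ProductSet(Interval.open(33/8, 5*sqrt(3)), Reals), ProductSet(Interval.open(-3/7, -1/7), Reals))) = ProductSet({-1/3}, Interval(-7/72, 9/2))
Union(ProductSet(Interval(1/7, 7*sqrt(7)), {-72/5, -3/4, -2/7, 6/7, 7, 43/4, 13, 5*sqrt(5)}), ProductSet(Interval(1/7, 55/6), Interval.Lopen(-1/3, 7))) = Union(ProductSet(Interval(1/7, 55/6), Interval.Lopen(-1/3, 7)), ProductSet(Interval(1/7, 7*sqrt(7)), {-72/5, -3/4, -2/7, 6/7, 7, 43/4, 13, 5*sqrt(5)}))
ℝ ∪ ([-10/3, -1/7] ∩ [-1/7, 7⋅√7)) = ℝ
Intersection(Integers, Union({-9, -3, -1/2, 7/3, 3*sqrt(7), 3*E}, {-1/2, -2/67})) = {-9, -3}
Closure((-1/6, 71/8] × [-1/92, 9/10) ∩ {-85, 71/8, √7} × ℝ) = {71/8, √7} × [-1/92, 9/10]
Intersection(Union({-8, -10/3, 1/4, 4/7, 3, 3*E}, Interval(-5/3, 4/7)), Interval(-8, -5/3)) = {-8, -10/3, -5/3}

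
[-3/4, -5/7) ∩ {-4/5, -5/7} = ∅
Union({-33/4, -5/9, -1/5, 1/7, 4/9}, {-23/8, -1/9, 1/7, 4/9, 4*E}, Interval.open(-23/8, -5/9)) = Union({-33/4, -1/5, -1/9, 1/7, 4/9, 4*E}, Interval(-23/8, -5/9))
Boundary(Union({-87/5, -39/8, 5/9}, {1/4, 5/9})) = {-87/5, -39/8, 1/4, 5/9}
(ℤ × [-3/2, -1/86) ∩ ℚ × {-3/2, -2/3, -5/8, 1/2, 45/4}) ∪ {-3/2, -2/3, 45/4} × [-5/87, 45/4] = (ℤ × {-3/2, -2/3, -5/8}) ∪ ({-3/2, -2/3, 45/4} × [-5/87, 45/4])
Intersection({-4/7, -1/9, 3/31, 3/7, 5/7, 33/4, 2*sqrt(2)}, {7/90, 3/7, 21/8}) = {3/7}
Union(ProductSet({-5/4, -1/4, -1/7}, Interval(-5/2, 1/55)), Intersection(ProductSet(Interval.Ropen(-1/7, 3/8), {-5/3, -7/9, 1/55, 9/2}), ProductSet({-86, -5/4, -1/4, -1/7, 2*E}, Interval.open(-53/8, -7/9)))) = ProductSet({-5/4, -1/4, -1/7}, Interval(-5/2, 1/55))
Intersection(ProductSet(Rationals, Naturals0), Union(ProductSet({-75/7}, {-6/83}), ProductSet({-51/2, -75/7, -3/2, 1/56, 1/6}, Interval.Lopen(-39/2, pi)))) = ProductSet({-51/2, -75/7, -3/2, 1/56, 1/6}, Range(0, 4, 1))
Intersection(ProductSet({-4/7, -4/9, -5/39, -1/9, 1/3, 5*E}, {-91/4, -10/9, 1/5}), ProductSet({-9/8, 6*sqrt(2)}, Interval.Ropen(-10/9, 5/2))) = EmptySet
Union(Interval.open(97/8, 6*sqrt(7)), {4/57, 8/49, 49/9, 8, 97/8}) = Union({4/57, 8/49, 49/9, 8}, Interval.Ropen(97/8, 6*sqrt(7)))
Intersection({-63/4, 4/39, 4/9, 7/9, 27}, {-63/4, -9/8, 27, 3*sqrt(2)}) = {-63/4, 27}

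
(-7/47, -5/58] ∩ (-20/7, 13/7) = (-7/47, -5/58]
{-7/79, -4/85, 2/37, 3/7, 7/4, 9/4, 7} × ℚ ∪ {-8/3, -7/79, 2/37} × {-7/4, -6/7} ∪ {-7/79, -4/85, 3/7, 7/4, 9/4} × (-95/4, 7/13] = ({-8/3, -7/79, 2/37} × {-7/4, -6/7}) ∪ ({-7/79, -4/85, 2/37, 3/7, 7/4, 9/4, 7} × ℚ) ∪ ({-7/79, -4/85, 3/7, 7/4, 9/4} × (-95/4, 7/13])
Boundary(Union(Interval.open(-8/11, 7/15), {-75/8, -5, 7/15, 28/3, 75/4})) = {-75/8, -5, -8/11, 7/15, 28/3, 75/4}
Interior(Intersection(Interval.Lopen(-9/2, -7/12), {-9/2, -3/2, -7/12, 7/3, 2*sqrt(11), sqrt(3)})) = EmptySet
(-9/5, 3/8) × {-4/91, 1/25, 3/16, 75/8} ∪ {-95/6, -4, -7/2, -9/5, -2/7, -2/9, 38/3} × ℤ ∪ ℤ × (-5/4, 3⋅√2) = ({-95/6, -4, -7/2, -9/5, -2/7, -2/9, 38/3} × ℤ) ∪ (ℤ × (-5/4, 3⋅√2)) ∪ ((-9/5, 3/8) × {-4/91, 1/25, 3/16, 75/8})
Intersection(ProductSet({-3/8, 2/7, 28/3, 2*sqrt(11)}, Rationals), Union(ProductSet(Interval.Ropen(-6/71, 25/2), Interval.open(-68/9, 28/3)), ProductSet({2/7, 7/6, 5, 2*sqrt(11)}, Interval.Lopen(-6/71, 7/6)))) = ProductSet({2/7, 28/3, 2*sqrt(11)}, Intersection(Interval.open(-68/9, 28/3), Rationals))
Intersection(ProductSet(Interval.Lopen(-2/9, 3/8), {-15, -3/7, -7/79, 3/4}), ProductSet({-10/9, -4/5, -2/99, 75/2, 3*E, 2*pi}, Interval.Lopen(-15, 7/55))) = ProductSet({-2/99}, {-3/7, -7/79})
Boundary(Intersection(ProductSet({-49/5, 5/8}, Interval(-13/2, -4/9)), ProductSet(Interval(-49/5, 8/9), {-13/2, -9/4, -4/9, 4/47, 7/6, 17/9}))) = ProductSet({-49/5, 5/8}, {-13/2, -9/4, -4/9})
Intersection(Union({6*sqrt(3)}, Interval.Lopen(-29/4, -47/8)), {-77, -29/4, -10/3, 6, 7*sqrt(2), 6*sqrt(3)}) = {6*sqrt(3)}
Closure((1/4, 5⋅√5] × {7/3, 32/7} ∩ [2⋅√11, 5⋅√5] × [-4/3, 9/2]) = [2⋅√11, 5⋅√5] × {7/3}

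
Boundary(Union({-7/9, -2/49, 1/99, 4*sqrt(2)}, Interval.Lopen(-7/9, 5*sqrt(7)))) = {-7/9, 5*sqrt(7)}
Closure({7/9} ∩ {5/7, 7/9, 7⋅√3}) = {7/9}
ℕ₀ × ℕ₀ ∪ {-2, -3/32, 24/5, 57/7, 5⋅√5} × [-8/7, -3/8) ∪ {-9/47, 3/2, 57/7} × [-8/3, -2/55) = (ℕ₀ × ℕ₀) ∪ ({-9/47, 3/2, 57/7} × [-8/3, -2/55)) ∪ ({-2, -3/32, 24/5, 57/7, 5⋅√5} × [-8/7, -3/8))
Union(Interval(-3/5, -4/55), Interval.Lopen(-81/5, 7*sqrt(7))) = Interval.Lopen(-81/5, 7*sqrt(7))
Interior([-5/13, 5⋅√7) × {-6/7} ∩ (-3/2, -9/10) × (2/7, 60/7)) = ∅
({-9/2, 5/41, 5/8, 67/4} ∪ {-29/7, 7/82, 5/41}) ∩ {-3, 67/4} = {67/4}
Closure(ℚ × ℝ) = ℝ × ℝ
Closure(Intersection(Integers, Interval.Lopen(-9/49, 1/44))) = Range(0, 1, 1)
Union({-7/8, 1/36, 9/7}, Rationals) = Rationals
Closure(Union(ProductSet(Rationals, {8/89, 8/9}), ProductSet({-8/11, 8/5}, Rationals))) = Union(ProductSet({-8/11, 8/5}, Reals), ProductSet(Reals, {8/89, 8/9}))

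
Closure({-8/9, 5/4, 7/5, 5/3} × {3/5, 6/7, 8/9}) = {-8/9, 5/4, 7/5, 5/3} × {3/5, 6/7, 8/9}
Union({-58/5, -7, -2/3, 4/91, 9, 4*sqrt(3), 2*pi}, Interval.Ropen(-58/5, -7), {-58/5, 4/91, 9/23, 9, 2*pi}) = Union({-2/3, 4/91, 9/23, 9, 4*sqrt(3), 2*pi}, Interval(-58/5, -7))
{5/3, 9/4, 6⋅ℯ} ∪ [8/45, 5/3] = [8/45, 5/3] ∪ {9/4, 6⋅ℯ}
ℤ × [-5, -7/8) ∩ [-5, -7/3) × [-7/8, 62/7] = ∅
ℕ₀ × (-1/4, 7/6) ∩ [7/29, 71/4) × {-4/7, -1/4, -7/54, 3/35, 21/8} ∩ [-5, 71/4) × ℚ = {1, 2, …, 17} × {-7/54, 3/35}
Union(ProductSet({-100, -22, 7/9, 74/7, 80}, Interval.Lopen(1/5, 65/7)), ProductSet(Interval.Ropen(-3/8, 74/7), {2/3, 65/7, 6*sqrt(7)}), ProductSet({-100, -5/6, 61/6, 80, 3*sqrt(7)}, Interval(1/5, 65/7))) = Union(ProductSet({-100, -22, 7/9, 74/7, 80}, Interval.Lopen(1/5, 65/7)), ProductSet({-100, -5/6, 61/6, 80, 3*sqrt(7)}, Interval(1/5, 65/7)), ProductSet(Interval.Ropen(-3/8, 74/7), {2/3, 65/7, 6*sqrt(7)}))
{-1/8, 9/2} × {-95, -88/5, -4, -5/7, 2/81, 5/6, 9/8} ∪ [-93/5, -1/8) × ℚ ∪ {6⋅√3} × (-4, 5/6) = ([-93/5, -1/8) × ℚ) ∪ ({6⋅√3} × (-4, 5/6)) ∪ ({-1/8, 9/2} × {-95, -88/5, -4, -5/7, 2/81, 5/6, 9/8})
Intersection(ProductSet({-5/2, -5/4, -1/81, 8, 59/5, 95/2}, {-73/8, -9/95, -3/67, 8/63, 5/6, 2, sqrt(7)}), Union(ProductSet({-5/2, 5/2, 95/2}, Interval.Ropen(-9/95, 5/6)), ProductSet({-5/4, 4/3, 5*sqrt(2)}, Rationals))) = Union(ProductSet({-5/4}, {-73/8, -9/95, -3/67, 8/63, 5/6, 2}), ProductSet({-5/2, 95/2}, {-9/95, -3/67, 8/63}))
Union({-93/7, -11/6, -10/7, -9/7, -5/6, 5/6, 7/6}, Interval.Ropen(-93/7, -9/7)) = Union({-5/6, 5/6, 7/6}, Interval(-93/7, -9/7))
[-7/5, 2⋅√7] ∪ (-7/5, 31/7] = [-7/5, 2⋅√7]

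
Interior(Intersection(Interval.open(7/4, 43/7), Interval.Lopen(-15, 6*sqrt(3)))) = Interval.open(7/4, 43/7)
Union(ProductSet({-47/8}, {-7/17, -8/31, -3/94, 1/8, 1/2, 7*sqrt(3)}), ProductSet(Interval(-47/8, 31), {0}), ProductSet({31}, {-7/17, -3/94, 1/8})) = Union(ProductSet({-47/8}, {-7/17, -8/31, -3/94, 1/8, 1/2, 7*sqrt(3)}), ProductSet({31}, {-7/17, -3/94, 1/8}), ProductSet(Interval(-47/8, 31), {0}))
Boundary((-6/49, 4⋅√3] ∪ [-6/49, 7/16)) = {-6/49, 4⋅√3}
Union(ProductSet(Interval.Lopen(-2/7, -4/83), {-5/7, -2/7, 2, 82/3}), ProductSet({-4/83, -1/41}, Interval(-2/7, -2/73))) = Union(ProductSet({-4/83, -1/41}, Interval(-2/7, -2/73)), ProductSet(Interval.Lopen(-2/7, -4/83), {-5/7, -2/7, 2, 82/3}))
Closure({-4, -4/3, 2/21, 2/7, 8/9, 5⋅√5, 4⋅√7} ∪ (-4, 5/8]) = [-4, 5/8] ∪ {8/9, 5⋅√5, 4⋅√7}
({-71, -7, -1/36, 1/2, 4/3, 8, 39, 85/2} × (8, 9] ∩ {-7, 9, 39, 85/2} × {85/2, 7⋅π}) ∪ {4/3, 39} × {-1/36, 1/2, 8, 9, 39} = {4/3, 39} × {-1/36, 1/2, 8, 9, 39}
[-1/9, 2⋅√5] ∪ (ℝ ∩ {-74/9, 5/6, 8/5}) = {-74/9} ∪ [-1/9, 2⋅√5]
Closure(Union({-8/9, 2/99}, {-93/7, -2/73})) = {-93/7, -8/9, -2/73, 2/99}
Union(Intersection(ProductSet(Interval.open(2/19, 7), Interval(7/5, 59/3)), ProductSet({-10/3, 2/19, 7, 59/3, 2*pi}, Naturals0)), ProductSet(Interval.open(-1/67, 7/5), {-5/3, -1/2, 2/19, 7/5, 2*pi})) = Union(ProductSet({2*pi}, Range(2, 20, 1)), ProductSet(Interval.open(-1/67, 7/5), {-5/3, -1/2, 2/19, 7/5, 2*pi}))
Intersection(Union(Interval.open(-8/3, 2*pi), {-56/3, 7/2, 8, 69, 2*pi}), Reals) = Union({-56/3, 8, 69}, Interval.Lopen(-8/3, 2*pi))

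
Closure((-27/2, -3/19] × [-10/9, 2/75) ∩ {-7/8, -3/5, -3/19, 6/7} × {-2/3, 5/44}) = {-7/8, -3/5, -3/19} × {-2/3}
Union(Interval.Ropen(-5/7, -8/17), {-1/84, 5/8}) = Union({-1/84, 5/8}, Interval.Ropen(-5/7, -8/17))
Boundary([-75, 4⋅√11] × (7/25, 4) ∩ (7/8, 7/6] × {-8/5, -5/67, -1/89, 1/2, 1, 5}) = [7/8, 7/6] × {1/2, 1}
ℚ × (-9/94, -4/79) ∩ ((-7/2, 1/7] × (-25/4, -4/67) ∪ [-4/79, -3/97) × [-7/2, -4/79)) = ((ℚ ∩ (-7/2, 1/7]) × (-9/94, -4/67)) ∪ ((ℚ ∩ [-4/79, -3/97)) × (-9/94, -4/79))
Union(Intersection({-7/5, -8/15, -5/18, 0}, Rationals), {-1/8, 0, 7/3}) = {-7/5, -8/15, -5/18, -1/8, 0, 7/3}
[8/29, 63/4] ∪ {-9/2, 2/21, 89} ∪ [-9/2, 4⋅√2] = [-9/2, 63/4] ∪ {89}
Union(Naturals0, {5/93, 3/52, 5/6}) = Union({5/93, 3/52, 5/6}, Naturals0)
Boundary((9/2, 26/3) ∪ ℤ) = {9/2, 26/3} ∪ (ℤ \ (9/2, 26/3))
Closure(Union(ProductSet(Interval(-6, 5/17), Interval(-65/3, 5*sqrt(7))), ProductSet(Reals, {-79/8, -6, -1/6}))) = Union(ProductSet(Interval(-6, 5/17), Interval(-65/3, 5*sqrt(7))), ProductSet(Reals, {-79/8, -6, -1/6}))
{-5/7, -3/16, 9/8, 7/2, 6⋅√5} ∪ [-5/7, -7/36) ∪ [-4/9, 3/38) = [-5/7, 3/38) ∪ {9/8, 7/2, 6⋅√5}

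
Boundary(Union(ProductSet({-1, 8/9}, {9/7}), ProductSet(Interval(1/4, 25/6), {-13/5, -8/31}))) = Union(ProductSet({-1, 8/9}, {9/7}), ProductSet(Interval(1/4, 25/6), {-13/5, -8/31}))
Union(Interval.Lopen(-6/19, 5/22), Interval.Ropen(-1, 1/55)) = Interval(-1, 5/22)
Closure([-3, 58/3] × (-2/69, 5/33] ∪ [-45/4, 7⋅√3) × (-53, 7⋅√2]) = ({58/3} × [-2/69, 5/33]) ∪ ([-3, 58/3] × (-2/69, 5/33]) ∪ ({-45/4} × [-53, 7⋅√2]) ∪ ([7⋅√3, 58/3] × {-2/69, 5/33}) ∪ ([-45/4, 7⋅√3] × {-53, 7⋅√2}) ∪ ([-45/4, 7⋅√3) × (-53, 7⋅√2]) ∪ ({-45/4, 7⋅√3} × ([-53, -2/69] ∪ [5/33, 7⋅√2]))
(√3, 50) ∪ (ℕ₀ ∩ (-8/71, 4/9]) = {0} ∪ (√3, 50)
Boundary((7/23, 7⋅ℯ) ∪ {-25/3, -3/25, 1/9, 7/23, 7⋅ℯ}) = {-25/3, -3/25, 1/9, 7/23, 7⋅ℯ}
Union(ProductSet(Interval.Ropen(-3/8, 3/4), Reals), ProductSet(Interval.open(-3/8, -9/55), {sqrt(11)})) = ProductSet(Interval.Ropen(-3/8, 3/4), Reals)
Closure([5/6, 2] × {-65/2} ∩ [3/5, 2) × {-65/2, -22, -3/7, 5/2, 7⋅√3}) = [5/6, 2] × {-65/2}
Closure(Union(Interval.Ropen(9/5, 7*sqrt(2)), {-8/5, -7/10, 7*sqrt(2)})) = Union({-8/5, -7/10}, Interval(9/5, 7*sqrt(2)))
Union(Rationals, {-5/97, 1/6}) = Rationals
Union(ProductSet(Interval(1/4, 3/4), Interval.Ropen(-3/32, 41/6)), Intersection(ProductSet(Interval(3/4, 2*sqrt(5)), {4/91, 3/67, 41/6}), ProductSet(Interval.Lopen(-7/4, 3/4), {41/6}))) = Union(ProductSet({3/4}, {41/6}), ProductSet(Interval(1/4, 3/4), Interval.Ropen(-3/32, 41/6)))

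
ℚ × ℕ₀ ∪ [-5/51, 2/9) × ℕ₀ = (ℚ ∪ [-5/51, 2/9]) × ℕ₀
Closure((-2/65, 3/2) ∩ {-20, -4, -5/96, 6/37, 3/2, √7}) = {6/37}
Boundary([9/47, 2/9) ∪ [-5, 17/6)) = {-5, 17/6}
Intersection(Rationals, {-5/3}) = {-5/3}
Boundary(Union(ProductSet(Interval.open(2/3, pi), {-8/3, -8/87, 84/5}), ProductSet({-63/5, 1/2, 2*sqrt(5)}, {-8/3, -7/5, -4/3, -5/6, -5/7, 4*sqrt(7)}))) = Union(ProductSet({-63/5, 1/2, 2*sqrt(5)}, {-8/3, -7/5, -4/3, -5/6, -5/7, 4*sqrt(7)}), ProductSet(Interval(2/3, pi), {-8/3, -8/87, 84/5}))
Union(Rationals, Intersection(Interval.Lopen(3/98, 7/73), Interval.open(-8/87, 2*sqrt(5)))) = Union(Interval(3/98, 7/73), Rationals)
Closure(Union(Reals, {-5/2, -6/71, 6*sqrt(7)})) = Reals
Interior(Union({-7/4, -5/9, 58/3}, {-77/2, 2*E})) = EmptySet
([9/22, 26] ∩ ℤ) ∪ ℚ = ℚ ∪ {1, 2, …, 26}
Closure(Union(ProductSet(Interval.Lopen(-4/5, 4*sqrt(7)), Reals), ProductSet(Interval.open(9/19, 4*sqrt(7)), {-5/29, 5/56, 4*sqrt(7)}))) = ProductSet(Interval(-4/5, 4*sqrt(7)), Reals)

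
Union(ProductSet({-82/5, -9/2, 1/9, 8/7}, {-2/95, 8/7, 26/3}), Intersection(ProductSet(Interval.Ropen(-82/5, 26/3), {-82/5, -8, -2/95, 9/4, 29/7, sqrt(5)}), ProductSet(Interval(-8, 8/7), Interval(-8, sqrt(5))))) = Union(ProductSet({-82/5, -9/2, 1/9, 8/7}, {-2/95, 8/7, 26/3}), ProductSet(Interval(-8, 8/7), {-8, -2/95, sqrt(5)}))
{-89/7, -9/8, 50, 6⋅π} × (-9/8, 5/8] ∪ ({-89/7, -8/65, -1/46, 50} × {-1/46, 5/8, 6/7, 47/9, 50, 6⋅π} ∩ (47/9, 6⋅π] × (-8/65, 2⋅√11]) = {-89/7, -9/8, 50, 6⋅π} × (-9/8, 5/8]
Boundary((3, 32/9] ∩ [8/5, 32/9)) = {3, 32/9}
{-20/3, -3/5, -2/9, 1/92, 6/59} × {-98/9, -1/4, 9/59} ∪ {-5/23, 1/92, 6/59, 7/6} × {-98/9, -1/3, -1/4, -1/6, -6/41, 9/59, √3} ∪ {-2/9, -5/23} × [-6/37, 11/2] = ({-2/9, -5/23} × [-6/37, 11/2]) ∪ ({-20/3, -3/5, -2/9, 1/92, 6/59} × {-98/9, -1/4, 9/59}) ∪ ({-5/23, 1/92, 6/59, 7/6} × {-98/9, -1/3, -1/4, -1/6, -6/41, 9/59, √3})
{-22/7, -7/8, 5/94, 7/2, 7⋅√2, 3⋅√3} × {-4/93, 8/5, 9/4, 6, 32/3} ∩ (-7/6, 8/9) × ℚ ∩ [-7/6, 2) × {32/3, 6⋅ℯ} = {-7/8, 5/94} × {32/3}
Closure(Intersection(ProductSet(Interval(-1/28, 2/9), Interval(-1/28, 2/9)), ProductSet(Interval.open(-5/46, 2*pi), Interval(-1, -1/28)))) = ProductSet(Interval(-1/28, 2/9), {-1/28})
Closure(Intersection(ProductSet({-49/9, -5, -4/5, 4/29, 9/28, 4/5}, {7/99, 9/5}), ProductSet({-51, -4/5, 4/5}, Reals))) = ProductSet({-4/5, 4/5}, {7/99, 9/5})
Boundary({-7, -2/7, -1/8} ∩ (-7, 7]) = {-2/7, -1/8}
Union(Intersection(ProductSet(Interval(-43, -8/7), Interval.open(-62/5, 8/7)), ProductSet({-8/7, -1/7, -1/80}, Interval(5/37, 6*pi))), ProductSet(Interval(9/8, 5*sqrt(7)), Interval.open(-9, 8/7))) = Union(ProductSet({-8/7}, Interval.Ropen(5/37, 8/7)), ProductSet(Interval(9/8, 5*sqrt(7)), Interval.open(-9, 8/7)))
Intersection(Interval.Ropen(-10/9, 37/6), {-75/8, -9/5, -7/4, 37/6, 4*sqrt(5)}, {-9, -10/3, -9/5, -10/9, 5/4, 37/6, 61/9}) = EmptySet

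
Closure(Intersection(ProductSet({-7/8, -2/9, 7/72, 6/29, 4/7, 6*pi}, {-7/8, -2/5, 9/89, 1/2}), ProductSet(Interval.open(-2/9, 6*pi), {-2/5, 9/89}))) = ProductSet({7/72, 6/29, 4/7}, {-2/5, 9/89})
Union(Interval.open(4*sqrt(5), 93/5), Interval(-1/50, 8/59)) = Union(Interval(-1/50, 8/59), Interval.open(4*sqrt(5), 93/5))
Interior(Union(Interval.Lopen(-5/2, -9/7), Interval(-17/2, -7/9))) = Interval.open(-17/2, -7/9)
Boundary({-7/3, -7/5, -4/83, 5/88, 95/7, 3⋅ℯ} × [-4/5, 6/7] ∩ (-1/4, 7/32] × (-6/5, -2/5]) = {-4/83, 5/88} × [-4/5, -2/5]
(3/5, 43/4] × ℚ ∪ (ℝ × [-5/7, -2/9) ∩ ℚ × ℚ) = ((3/5, 43/4] × ℚ) ∪ (ℚ × (ℚ ∩ [-5/7, -2/9)))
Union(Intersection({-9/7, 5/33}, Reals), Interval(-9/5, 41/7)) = Interval(-9/5, 41/7)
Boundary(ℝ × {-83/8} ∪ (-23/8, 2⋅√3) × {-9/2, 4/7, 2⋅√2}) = (ℝ × {-83/8}) ∪ ([-23/8, 2⋅√3] × {-9/2, 4/7, 2⋅√2})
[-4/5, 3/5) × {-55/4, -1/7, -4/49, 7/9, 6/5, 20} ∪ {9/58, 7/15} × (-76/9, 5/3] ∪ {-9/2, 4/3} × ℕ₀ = ({-9/2, 4/3} × ℕ₀) ∪ ({9/58, 7/15} × (-76/9, 5/3]) ∪ ([-4/5, 3/5) × {-55/4, -1/7, -4/49, 7/9, 6/5, 20})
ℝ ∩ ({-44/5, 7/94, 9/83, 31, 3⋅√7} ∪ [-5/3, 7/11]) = {-44/5, 31, 3⋅√7} ∪ [-5/3, 7/11]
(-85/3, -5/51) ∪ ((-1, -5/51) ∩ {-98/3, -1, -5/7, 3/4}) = (-85/3, -5/51)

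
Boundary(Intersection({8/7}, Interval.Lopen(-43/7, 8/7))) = {8/7}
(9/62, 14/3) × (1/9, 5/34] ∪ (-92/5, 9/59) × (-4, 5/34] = ((-92/5, 9/59) × (-4, 5/34]) ∪ ((9/62, 14/3) × (1/9, 5/34])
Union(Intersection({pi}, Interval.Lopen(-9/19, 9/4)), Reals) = Reals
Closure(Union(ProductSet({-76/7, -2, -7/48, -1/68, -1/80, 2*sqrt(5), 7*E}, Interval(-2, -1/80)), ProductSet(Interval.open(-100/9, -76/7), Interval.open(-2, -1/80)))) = Union(ProductSet({-100/9, -76/7, -2, -7/48, -1/68, -1/80, 2*sqrt(5), 7*E}, Interval(-2, -1/80)), ProductSet(Interval(-100/9, -76/7), {-2, -1/80}), ProductSet(Interval.open(-100/9, -76/7), Interval.open(-2, -1/80)))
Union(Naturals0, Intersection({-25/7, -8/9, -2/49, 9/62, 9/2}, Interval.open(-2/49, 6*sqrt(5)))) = Union({9/62, 9/2}, Naturals0)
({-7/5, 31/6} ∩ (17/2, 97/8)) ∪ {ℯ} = {ℯ}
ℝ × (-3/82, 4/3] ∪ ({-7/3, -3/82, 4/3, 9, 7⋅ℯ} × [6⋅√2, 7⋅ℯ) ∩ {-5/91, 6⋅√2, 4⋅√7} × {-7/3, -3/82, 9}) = ℝ × (-3/82, 4/3]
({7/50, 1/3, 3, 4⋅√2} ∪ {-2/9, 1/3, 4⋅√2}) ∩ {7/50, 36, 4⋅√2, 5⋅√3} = {7/50, 4⋅√2}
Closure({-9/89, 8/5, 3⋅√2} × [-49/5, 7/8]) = {-9/89, 8/5, 3⋅√2} × [-49/5, 7/8]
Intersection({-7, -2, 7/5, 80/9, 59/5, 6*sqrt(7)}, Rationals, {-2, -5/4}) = {-2}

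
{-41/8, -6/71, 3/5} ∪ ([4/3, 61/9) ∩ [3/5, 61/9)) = {-41/8, -6/71, 3/5} ∪ [4/3, 61/9)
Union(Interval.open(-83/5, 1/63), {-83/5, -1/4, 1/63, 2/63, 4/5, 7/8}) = Union({2/63, 4/5, 7/8}, Interval(-83/5, 1/63))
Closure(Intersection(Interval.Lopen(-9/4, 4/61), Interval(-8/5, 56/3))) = Interval(-8/5, 4/61)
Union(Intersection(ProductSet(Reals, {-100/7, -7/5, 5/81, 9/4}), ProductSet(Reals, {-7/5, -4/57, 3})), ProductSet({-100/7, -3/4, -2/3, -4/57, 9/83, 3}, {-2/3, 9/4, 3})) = Union(ProductSet({-100/7, -3/4, -2/3, -4/57, 9/83, 3}, {-2/3, 9/4, 3}), ProductSet(Reals, {-7/5}))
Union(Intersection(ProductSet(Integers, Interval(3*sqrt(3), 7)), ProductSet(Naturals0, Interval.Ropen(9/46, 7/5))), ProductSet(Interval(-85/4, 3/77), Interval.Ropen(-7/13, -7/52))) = ProductSet(Interval(-85/4, 3/77), Interval.Ropen(-7/13, -7/52))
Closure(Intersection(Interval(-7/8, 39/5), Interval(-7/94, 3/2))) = Interval(-7/94, 3/2)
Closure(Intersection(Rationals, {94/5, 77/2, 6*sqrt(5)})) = {94/5, 77/2}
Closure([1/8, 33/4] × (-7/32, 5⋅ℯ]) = [1/8, 33/4] × [-7/32, 5⋅ℯ]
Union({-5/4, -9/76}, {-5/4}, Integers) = Union({-5/4, -9/76}, Integers)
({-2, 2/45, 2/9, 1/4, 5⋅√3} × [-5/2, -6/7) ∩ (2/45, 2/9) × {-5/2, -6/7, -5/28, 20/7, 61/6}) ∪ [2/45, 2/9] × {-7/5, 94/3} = [2/45, 2/9] × {-7/5, 94/3}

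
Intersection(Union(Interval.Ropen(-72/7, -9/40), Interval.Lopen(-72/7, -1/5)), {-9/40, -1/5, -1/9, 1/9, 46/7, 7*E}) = {-9/40, -1/5}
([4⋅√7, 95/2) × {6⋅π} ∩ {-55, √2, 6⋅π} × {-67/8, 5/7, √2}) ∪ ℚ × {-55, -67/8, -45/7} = ℚ × {-55, -67/8, -45/7}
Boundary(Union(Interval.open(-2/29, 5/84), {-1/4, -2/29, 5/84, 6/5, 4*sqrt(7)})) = {-1/4, -2/29, 5/84, 6/5, 4*sqrt(7)}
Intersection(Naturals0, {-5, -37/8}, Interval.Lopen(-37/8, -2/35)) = EmptySet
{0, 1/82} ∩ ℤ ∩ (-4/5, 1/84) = {0}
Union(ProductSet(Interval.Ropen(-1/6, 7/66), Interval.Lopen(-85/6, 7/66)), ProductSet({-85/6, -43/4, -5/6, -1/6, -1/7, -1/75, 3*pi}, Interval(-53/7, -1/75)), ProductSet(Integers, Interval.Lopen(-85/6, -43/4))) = Union(ProductSet({-85/6, -43/4, -5/6, -1/6, -1/7, -1/75, 3*pi}, Interval(-53/7, -1/75)), ProductSet(Integers, Interval.Lopen(-85/6, -43/4)), ProductSet(Interval.Ropen(-1/6, 7/66), Interval.Lopen(-85/6, 7/66)))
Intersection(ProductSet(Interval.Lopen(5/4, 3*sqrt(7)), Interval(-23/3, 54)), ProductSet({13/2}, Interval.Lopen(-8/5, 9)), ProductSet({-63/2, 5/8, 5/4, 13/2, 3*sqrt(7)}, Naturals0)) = ProductSet({13/2}, Range(0, 10, 1))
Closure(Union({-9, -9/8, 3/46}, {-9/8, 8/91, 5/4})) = {-9, -9/8, 3/46, 8/91, 5/4}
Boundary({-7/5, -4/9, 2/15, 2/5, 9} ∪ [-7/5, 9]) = {-7/5, 9}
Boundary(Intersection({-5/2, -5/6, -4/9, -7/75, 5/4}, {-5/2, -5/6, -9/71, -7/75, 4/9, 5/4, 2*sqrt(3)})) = {-5/2, -5/6, -7/75, 5/4}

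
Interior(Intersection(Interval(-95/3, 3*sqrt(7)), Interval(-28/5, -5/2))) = Interval.open(-28/5, -5/2)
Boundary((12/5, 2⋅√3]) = {12/5, 2⋅√3}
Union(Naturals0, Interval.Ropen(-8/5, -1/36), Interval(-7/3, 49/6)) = Union(Interval(-7/3, 49/6), Naturals0)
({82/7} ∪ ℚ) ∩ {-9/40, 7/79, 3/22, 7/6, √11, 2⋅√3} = {-9/40, 7/79, 3/22, 7/6}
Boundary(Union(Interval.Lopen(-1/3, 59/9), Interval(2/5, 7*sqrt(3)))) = {-1/3, 7*sqrt(3)}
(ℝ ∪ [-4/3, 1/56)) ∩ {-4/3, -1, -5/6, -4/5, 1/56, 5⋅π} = {-4/3, -1, -5/6, -4/5, 1/56, 5⋅π}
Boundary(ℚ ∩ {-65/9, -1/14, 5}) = {-65/9, -1/14, 5}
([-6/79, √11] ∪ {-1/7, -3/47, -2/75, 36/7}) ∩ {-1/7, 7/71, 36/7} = {-1/7, 7/71, 36/7}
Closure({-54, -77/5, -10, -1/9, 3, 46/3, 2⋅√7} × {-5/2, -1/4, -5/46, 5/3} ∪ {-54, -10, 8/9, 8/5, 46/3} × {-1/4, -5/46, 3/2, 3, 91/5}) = ({-54, -10, 8/9, 8/5, 46/3} × {-1/4, -5/46, 3/2, 3, 91/5}) ∪ ({-54, -77/5, -10, -1/9, 3, 46/3, 2⋅√7} × {-5/2, -1/4, -5/46, 5/3})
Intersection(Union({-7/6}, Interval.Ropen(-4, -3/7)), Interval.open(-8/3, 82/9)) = Interval.open(-8/3, -3/7)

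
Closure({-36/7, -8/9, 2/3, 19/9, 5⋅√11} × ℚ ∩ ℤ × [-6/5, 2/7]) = ∅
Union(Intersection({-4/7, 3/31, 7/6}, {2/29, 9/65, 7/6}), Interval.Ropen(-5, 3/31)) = Union({7/6}, Interval.Ropen(-5, 3/31))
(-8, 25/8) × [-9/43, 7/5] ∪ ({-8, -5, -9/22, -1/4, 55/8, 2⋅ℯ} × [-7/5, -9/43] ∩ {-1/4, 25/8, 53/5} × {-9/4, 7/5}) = (-8, 25/8) × [-9/43, 7/5]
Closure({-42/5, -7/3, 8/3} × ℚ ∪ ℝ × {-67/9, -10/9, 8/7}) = ({-42/5, -7/3, 8/3} × ℝ) ∪ (ℝ × {-67/9, -10/9, 8/7})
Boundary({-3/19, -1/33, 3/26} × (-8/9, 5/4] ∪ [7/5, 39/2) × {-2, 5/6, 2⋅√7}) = ({-3/19, -1/33, 3/26} × [-8/9, 5/4]) ∪ ([7/5, 39/2] × {-2, 5/6, 2⋅√7})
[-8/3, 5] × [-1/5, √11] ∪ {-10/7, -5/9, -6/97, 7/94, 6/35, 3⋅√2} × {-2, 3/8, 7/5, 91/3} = ([-8/3, 5] × [-1/5, √11]) ∪ ({-10/7, -5/9, -6/97, 7/94, 6/35, 3⋅√2} × {-2, 3/8, 7/5, 91/3})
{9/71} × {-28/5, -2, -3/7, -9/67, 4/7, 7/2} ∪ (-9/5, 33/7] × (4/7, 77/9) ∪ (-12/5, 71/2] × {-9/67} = ((-12/5, 71/2] × {-9/67}) ∪ ({9/71} × {-28/5, -2, -3/7, -9/67, 4/7, 7/2}) ∪ ((-9/5, 33/7] × (4/7, 77/9))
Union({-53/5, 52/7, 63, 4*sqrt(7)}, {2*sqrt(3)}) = {-53/5, 52/7, 63, 2*sqrt(3), 4*sqrt(7)}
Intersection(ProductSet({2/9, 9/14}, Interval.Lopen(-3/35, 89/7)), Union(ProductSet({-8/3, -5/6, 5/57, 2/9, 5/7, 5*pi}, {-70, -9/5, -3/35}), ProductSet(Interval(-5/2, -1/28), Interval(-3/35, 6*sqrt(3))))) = EmptySet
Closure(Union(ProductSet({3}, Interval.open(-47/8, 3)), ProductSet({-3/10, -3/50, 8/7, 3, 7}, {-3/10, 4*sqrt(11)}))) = Union(ProductSet({3}, Interval(-47/8, 3)), ProductSet({-3/10, -3/50, 8/7, 3, 7}, {-3/10, 4*sqrt(11)}))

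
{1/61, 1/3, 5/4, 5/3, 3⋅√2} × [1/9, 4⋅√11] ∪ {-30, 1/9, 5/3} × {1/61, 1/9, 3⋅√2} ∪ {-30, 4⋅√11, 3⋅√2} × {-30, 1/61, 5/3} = ({-30, 1/9, 5/3} × {1/61, 1/9, 3⋅√2}) ∪ ({-30, 4⋅√11, 3⋅√2} × {-30, 1/61, 5/3}) ∪ ({1/61, 1/3, 5/4, 5/3, 3⋅√2} × [1/9, 4⋅√11])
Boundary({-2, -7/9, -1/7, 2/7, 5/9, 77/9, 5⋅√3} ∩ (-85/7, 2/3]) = {-2, -7/9, -1/7, 2/7, 5/9}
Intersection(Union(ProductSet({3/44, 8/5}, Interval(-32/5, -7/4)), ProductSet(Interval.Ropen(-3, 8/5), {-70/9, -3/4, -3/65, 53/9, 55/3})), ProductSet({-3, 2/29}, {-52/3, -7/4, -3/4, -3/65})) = ProductSet({-3, 2/29}, {-3/4, -3/65})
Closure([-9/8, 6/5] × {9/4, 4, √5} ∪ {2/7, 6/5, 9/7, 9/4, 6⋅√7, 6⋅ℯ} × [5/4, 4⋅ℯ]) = ([-9/8, 6/5] × {9/4, 4, √5}) ∪ ({2/7, 6/5, 9/7, 9/4, 6⋅√7, 6⋅ℯ} × [5/4, 4⋅ℯ])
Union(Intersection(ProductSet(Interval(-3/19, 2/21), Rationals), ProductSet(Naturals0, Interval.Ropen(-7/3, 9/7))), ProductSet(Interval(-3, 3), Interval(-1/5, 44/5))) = Union(ProductSet(Interval(-3, 3), Interval(-1/5, 44/5)), ProductSet(Range(0, 1, 1), Intersection(Interval.Ropen(-7/3, 9/7), Rationals)))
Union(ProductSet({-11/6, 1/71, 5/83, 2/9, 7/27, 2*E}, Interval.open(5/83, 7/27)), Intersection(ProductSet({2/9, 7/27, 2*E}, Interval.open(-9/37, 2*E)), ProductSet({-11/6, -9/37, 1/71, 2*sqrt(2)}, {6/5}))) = ProductSet({-11/6, 1/71, 5/83, 2/9, 7/27, 2*E}, Interval.open(5/83, 7/27))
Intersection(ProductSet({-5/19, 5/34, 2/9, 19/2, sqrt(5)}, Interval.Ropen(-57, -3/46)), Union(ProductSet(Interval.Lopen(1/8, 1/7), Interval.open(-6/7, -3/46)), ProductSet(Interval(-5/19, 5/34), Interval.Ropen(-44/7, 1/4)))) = ProductSet({-5/19, 5/34}, Interval.Ropen(-44/7, -3/46))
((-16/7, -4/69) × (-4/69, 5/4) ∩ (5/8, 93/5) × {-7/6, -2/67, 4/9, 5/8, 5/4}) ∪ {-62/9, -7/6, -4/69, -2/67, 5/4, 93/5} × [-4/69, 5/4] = {-62/9, -7/6, -4/69, -2/67, 5/4, 93/5} × [-4/69, 5/4]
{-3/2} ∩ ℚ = {-3/2}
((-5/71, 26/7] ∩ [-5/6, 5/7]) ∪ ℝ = (-∞, ∞)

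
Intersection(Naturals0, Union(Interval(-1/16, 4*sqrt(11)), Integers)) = Union(Naturals0, Range(0, 14, 1))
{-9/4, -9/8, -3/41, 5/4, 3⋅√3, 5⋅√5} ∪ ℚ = ℚ ∪ {3⋅√3, 5⋅√5}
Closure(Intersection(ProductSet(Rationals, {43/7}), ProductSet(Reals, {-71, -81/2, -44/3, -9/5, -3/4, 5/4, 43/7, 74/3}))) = ProductSet(Reals, {43/7})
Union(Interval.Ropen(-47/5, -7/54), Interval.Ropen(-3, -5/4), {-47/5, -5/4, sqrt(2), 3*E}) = Union({sqrt(2), 3*E}, Interval.Ropen(-47/5, -7/54))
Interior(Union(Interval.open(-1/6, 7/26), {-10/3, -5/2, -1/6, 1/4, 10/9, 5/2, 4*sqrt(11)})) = Interval.open(-1/6, 7/26)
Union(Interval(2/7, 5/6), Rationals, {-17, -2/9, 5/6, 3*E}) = Union({3*E}, Interval(2/7, 5/6), Rationals)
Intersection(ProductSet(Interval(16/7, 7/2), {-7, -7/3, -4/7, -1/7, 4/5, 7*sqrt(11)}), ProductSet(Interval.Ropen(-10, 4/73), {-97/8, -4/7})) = EmptySet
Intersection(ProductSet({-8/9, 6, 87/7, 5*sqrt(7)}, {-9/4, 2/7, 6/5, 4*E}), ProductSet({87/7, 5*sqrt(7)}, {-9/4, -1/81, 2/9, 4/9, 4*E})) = ProductSet({87/7, 5*sqrt(7)}, {-9/4, 4*E})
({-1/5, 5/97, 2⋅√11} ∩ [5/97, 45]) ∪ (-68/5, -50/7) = (-68/5, -50/7) ∪ {5/97, 2⋅√11}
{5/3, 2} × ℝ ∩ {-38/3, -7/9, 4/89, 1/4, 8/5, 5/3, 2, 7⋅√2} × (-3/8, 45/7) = {5/3, 2} × (-3/8, 45/7)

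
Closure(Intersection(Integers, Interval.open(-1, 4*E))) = Range(0, 11, 1)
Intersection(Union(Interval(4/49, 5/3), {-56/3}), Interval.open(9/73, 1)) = Interval.open(9/73, 1)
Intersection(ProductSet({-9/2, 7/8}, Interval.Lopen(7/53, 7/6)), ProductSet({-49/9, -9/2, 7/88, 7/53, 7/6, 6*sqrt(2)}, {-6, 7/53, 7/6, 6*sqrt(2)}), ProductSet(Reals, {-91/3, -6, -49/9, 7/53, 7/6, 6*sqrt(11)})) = ProductSet({-9/2}, {7/6})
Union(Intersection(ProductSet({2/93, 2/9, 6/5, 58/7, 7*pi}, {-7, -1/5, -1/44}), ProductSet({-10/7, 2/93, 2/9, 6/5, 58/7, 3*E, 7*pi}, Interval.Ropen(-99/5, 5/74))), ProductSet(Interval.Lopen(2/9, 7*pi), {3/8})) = Union(ProductSet({2/93, 2/9, 6/5, 58/7, 7*pi}, {-7, -1/5, -1/44}), ProductSet(Interval.Lopen(2/9, 7*pi), {3/8}))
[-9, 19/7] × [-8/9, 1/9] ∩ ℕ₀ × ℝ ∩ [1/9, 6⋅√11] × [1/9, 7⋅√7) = {1, 2} × {1/9}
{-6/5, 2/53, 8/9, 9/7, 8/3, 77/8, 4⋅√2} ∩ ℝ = {-6/5, 2/53, 8/9, 9/7, 8/3, 77/8, 4⋅√2}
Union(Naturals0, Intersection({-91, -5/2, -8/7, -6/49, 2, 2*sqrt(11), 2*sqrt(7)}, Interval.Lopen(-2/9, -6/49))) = Union({-6/49}, Naturals0)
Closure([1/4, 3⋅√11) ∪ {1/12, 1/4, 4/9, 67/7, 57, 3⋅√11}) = {1/12, 57} ∪ [1/4, 3⋅√11]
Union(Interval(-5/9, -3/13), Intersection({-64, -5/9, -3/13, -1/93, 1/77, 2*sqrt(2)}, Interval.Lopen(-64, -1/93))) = Union({-1/93}, Interval(-5/9, -3/13))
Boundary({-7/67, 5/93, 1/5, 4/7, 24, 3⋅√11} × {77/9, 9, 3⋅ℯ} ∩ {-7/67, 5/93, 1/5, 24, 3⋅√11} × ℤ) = {-7/67, 5/93, 1/5, 24, 3⋅√11} × {9}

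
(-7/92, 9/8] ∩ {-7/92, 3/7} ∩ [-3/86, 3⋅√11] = {3/7}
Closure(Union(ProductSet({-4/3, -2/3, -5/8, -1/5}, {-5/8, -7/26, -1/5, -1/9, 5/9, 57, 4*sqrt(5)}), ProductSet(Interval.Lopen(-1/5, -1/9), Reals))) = Union(ProductSet({-4/3, -2/3, -5/8, -1/5}, {-5/8, -7/26, -1/5, -1/9, 5/9, 57, 4*sqrt(5)}), ProductSet(Interval(-1/5, -1/9), Reals))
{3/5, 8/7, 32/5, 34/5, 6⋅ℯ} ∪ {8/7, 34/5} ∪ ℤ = ℤ ∪ {3/5, 8/7, 32/5, 34/5, 6⋅ℯ}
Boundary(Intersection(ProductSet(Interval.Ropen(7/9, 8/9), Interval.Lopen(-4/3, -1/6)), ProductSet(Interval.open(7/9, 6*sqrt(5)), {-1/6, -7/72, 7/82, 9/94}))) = ProductSet(Interval(7/9, 8/9), {-1/6})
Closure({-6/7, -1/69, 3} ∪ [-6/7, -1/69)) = [-6/7, -1/69] ∪ {3}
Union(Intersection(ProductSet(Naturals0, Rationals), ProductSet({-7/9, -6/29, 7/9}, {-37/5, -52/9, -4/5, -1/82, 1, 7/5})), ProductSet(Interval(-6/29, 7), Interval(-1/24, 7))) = ProductSet(Interval(-6/29, 7), Interval(-1/24, 7))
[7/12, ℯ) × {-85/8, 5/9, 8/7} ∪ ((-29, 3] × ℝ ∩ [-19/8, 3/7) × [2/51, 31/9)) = ([7/12, ℯ) × {-85/8, 5/9, 8/7}) ∪ ([-19/8, 3/7) × [2/51, 31/9))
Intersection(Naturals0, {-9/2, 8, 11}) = {8, 11}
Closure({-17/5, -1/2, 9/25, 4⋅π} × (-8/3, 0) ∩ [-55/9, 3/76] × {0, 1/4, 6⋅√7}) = ∅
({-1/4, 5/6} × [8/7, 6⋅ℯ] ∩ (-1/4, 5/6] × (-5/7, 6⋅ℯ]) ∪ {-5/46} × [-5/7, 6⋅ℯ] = ({-5/46} × [-5/7, 6⋅ℯ]) ∪ ({5/6} × [8/7, 6⋅ℯ])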